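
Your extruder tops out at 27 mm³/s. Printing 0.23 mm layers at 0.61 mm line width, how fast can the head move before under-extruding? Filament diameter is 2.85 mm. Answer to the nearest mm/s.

Extrusion cross-section: 0.23 × 0.61 → 0.1403 mm².
v_max = Q/A = 27/0.1403 = 192.44 mm/s → 192 mm/s.

192 mm/s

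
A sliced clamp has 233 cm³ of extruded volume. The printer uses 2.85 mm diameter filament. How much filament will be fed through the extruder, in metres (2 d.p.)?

Filament cross-section = π × (2.85/2)² = 6.3794 mm².
L = 233000 mm³ / 6.3794 mm² = 36523.81 mm, i.e. 36.52 m.

36.52 m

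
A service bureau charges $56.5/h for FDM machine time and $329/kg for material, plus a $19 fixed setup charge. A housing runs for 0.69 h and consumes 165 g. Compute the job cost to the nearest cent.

Machine cost: 56.5 × 0.69 → $38.985.
Material cost = 329 × 165/1000, so $54.285.
Total = 38.985 + 54.285 + 19 = $112.27.

$112.27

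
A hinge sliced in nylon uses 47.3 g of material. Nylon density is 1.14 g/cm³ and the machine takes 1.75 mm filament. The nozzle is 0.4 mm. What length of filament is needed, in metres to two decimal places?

Volume = 47.3 g / 1.14 g·cm⁻³ = 41.4912 cm³ = 41491.2 mm³.
A = π r² = π × 0.875² = 2.4053 mm².
Length = 41491.2 / 2.4053 = 17249.91 mm = 17.25 m.

17.25 m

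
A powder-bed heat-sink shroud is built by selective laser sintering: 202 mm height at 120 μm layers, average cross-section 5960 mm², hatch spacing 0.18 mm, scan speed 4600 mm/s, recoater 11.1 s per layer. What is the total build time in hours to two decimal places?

8.56 hours

Layer count = ceil(202 / 0.12) = 1684.
Per-layer scan distance = 5960 / 0.18 = 33111.1 mm.
Per-layer scan time = 33111.1 / 4600, so 7.1981 s.
Layer cycle: 7.1981 + 11.1 → 18.2981 s.
Build time = 1684 × 18.2981 = 30814.0004 s = 8.56 hours.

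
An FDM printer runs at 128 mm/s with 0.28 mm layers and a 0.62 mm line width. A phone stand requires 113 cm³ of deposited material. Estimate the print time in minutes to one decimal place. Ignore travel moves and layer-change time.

84.8 minutes

Extrusion cross-section = 0.28 × 0.62, so 0.1736 mm².
Total extruded path = 113000/0.1736 = 650921.7 mm.
Extrusion time = 650921.7 / 128 = 5085.3 s.
In the requested units: 5085.3 s = 84.8 minutes.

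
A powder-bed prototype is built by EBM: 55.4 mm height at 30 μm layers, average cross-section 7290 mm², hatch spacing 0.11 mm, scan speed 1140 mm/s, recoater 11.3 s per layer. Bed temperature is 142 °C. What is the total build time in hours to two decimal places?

35.62 hours

Layers = ⌈55.4/0.03⌉ = 1847.
Hatch length per layer: 7290 / 0.11 → 66272.7 mm.
Beam time per layer: 66272.7 / 1140 → 58.1339 s.
Time per layer = 58.1339 + 11.3 = 69.4339 s.
Build time = 1847 × 69.4339 = 128244.4133 s = 35.62 hours.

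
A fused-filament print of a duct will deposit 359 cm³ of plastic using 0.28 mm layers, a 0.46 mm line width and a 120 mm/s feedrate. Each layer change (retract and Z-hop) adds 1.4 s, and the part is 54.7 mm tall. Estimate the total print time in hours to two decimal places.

6.53 hours

Line area = 0.28 × 0.46 = 0.1288 mm².
Path length: 359000 mm³ / 0.1288 mm² → 2787267.1 mm.
Extrusion time: 2787267.1 / 120 → 23227.2 s.
Layers = ⌈54.7/0.28⌉ = 196.
Z-hop total: 196 × 1.4 → 274.4 s.
Total = 23227.2 + 274.4 = 23501.6 s = 6.53 hours.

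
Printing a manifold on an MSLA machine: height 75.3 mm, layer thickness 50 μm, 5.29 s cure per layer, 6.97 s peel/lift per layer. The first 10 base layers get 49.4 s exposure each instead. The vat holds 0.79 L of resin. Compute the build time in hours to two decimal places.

5.25 hours

Number of layers: 75.3 / 0.05 → 1506 (rounded up).
Base layers = 10 × (49.4 + 6.97), so 563.7 s.
Normal layers = 1496 × (5.29 + 6.97), so 18340.96 s.
Total = 563.7 + 18340.96 = 18904.66 s = 5.25 hours.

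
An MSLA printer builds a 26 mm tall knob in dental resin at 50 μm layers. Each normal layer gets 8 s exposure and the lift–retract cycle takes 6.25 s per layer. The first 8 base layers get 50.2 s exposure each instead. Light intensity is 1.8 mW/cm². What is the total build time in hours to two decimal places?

2.15 hours

Layers = ⌈26/0.05⌉ = 520.
Burn-in layers = 8 × (50.2 + 6.25), so 451.6 s.
Regular layers = 512 × (8 + 6.25), so 7296 s.
Total = 451.6 + 7296 = 7747.6 s = 2.15 hours.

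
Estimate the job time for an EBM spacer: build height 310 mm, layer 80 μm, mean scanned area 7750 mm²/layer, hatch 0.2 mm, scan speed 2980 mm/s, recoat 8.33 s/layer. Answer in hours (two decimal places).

Layers = ⌈310/0.08⌉ = 3875.
Per-layer scan distance = 7750 / 0.2 = 38750 mm.
Beam time per layer = 38750 / 2980 = 13.0034 s.
Per-layer time: 13.0034 + 8.33 → 21.3334 s.
3875 layers × 21.3334 s/layer = 82666.925 s, i.e. 22.96 hours.

22.96 hours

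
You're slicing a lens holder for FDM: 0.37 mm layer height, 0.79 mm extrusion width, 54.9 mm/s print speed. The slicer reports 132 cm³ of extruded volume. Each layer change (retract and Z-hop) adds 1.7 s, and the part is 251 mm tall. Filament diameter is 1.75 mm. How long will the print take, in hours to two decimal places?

2.61 hours

Line area = 0.37 × 0.79, so 0.2923 mm².
Toolpath length = 132 cm³ / 0.2923 mm² = 132000 / 0.2923 = 451590.8 mm.
Print-move time = 451590.8 / 54.9 = 8225.7 s.
Layers = ⌈251/0.37⌉ = 679.
Non-print overhead = 679 × 1.7, so 1154.3 s.
Total = 8225.7 + 1154.3 = 9380 s = 2.61 hours.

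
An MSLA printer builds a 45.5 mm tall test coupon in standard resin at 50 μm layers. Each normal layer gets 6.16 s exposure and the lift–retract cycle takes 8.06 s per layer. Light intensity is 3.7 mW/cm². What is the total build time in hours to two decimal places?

Layer count = ceil(45.5 / 0.05) = 910.
Per-layer time = 6.16 + 8.06, so 14.22 s.
Total = 910 × 14.22 = 12940.2 s = 3.59 hours.

3.59 hours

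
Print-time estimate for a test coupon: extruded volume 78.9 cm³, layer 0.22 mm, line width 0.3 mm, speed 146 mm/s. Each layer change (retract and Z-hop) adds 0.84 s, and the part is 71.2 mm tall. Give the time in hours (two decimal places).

2.35 hours

Bead cross-section = 0.22 × 0.3, so 0.066 mm².
Path length: 78900 mm³ / 0.066 mm² → 1195454.5 mm.
Time extruding: 1195454.5 / 146 → 8188 s.
Layers = ⌈71.2/0.22⌉ = 324.
Z-hop total = 324 × 0.84, so 272.16 s.
Total = 8188 + 272.16 = 8460.16 s = 2.35 hours.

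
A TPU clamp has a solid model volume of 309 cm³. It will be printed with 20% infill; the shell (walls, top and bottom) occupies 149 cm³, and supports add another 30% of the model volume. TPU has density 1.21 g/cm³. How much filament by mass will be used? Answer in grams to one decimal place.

Interior volume = 309 − 149, so 160 cm³.
Infill deposited = 0.20 × 160, so 32 cm³.
Support = 0.30 × 309 = 92.7 cm³.
Total printed volume: 149 + 32 + 92.7 → 273.7 cm³.
Mass = 273.7 × 1.21 = 331.177 g.

331.2 g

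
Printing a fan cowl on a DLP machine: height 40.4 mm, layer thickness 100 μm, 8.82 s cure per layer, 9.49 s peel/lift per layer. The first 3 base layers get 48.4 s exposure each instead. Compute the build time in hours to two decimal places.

2.09 hours

Layers = ⌈40.4/0.1⌉ = 404.
Burn-in layers = 3 × (48.4 + 9.49), so 173.67 s.
Regular layers = 401 × (8.82 + 9.49), so 7342.31 s.
Sum: 173.67 + 7342.31 = 7515.98 s → 2.09 hours.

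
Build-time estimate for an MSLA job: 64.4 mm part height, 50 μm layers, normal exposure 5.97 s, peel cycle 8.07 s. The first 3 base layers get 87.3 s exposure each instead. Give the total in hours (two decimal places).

5.09 hours

Layers = ⌈64.4/0.05⌉ = 1288.
Bottom layers: 3 × (87.3 + 8.07) → 286.11 s.
Normal layers: 1285 × (5.97 + 8.07) → 18041.4 s.
Sum: 286.11 + 18041.4 = 18327.51 s → 5.09 hours.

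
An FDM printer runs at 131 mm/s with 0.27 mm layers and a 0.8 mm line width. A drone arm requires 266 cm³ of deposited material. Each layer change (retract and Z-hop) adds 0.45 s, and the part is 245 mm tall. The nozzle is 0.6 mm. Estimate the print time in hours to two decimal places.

2.72 hours

Bead cross-section = 0.27 × 0.8 = 0.216 mm².
Toolpath length = 266 cm³ / 0.216 mm² = 266000 / 0.216 = 1231481.5 mm.
Print-move time = 1231481.5 / 131, so 9400.6 s.
Layers = ⌈245/0.27⌉ = 908.
Layer-change overhead: 908 × 0.45 → 408.6 s.
Total = 9400.6 + 408.6 = 9809.2 s = 2.72 hours.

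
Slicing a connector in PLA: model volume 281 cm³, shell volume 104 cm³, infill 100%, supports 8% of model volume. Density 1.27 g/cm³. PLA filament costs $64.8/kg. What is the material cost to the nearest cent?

$24.98

Volume inside the shell: 281 − 104 → 177 cm³.
Deposited infill: 1.00 × 177 → 177 cm³.
Support = 0.08 × 281, so 22.48 cm³.
Total extruded = 104 + 177 + 22.48, so 303.48 cm³.
Mass: 303.48 × 1.27 → 385.4196 g.
At $64.8/kg: 385.4196/1000 × 64.8 = $24.98.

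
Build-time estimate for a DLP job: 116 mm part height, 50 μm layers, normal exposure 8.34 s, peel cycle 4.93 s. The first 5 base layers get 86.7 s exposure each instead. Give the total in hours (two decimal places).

Layer count = ceil(116 / 0.05) = 2320.
Bottom layers = 5 × (86.7 + 4.93) = 458.15 s.
Remaining layers = 2315 × (8.34 + 4.93) = 30720.05 s.
Sum: 458.15 + 30720.05 = 31178.2 s → 8.66 hours.

8.66 hours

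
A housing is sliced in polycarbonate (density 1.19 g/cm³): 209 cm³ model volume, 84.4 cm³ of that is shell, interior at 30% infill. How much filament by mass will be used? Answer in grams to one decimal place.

144.9 g

Interior volume = 209 − 84.4 = 124.6 cm³.
Infill volume = 0.30 × 124.6 = 37.38 cm³.
Total printed volume = 84.4 + 37.38 = 121.78 cm³.
Mass: 121.78 × 1.19 → 144.9182 g.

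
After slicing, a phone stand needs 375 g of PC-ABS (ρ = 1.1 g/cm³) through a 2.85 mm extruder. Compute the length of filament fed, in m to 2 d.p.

Extruded volume: 375/1.1 = 340.9091 cm³ (340909.1 mm³).
A = π r² = π × 1.425² = 6.3794 mm².
L = V/A = 340909.1/6.3794 = 53439.05 mm → 53.44 m.

53.44 m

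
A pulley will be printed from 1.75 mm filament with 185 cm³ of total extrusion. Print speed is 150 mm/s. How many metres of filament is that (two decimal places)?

Cross-section of 1.75 mm filament: π·(1.75/2)² = 2.4053 mm².
L = 185000 mm³ / 2.4053 mm² = 76913.48 mm, i.e. 76.91 m.

76.91 m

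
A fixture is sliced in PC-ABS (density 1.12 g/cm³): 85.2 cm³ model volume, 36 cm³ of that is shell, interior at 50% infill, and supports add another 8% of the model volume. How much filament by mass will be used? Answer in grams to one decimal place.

75.5 g

Interior volume = 85.2 − 36, so 49.2 cm³.
Infill volume = 0.50 × 49.2 = 24.6 cm³.
Support: 0.08 × 85.2 → 6.816 cm³.
Deposited volume: 36 + 24.6 + 6.816 → 67.416 cm³.
Mass = 67.416 × 1.12 = 75.50592 g.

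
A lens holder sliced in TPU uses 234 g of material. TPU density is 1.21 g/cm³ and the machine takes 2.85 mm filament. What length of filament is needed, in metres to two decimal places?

Volume = 234 g / 1.21 g·cm⁻³ = 193.3884 cm³ = 193388.4 mm³.
Cross-section of 2.85 mm filament: π·(2.85/2)² = 6.3794 mm².
Length = 193388.4 / 6.3794 = 30314.51 mm = 30.31 m.

30.31 m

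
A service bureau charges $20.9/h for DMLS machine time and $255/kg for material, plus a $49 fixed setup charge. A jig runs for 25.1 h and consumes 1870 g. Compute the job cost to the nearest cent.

Machine-time cost = 20.9 × 25.1 = $524.59.
Material cost = 255 × 1870/1000, so $476.85.
Total = 524.59 + 476.85 + 49 = $1050.44.

$1050.44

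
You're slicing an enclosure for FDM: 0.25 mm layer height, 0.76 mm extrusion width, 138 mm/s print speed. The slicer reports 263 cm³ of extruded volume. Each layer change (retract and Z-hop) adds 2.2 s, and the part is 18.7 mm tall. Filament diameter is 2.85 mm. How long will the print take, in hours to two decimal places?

Bead cross-section: 0.25 × 0.76 → 0.19 mm².
Toolpath length = 263 cm³ / 0.19 mm² = 263000 / 0.19 = 1384210.5 mm.
Time extruding = 1384210.5 / 138 = 10030.5 s.
Layers = ⌈18.7/0.25⌉ = 75.
Non-print overhead = 75 × 2.2, so 165 s.
Total = 10030.5 + 165 = 10195.5 s = 2.83 hours.

2.83 hours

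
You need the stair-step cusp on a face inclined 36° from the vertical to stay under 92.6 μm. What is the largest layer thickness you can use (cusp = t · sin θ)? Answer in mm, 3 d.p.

0.158 mm

t = h_c / sin θ = 0.0926 / 0.5878 = 0.158 mm.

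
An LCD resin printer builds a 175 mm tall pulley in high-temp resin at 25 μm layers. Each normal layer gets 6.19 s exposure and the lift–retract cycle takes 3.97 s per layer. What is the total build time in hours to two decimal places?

Number of layers: 175 / 0.025 → 7000 (rounded up).
Each layer takes = 6.19 + 3.97, so 10.16 s.
Build time: 7000 × 10.16 s = 71120 s, i.e. 19.76 hours.

19.76 hours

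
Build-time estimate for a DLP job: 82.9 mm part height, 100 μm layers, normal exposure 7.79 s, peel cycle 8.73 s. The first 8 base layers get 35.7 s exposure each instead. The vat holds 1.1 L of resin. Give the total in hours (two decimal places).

3.87 hours

Layers = ⌈82.9/0.1⌉ = 829.
Base layers: 8 × (35.7 + 8.73) → 355.44 s.
Remaining layers: 821 × (7.79 + 8.73) → 13562.92 s.
Total = 355.44 + 13562.92 = 13918.36 s = 3.87 hours.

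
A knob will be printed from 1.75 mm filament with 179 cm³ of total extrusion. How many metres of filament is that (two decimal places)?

A = π r² = π × 0.875² = 2.4053 mm².
L = 179000 mm³ / 2.4053 mm² = 74418.99 mm, i.e. 74.42 m.

74.42 m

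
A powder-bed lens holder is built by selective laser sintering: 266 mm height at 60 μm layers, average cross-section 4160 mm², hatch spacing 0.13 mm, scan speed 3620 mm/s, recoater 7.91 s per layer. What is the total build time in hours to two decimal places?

Layer count = ceil(266 / 0.06) = 4434.
Scan path per layer = 4160 / 0.13, so 32000 mm.
Scan time per layer = 32000 / 3620 = 8.8398 s.
Layer cycle = 8.8398 + 7.91 = 16.7498 s.
4434 layers × 16.7498 s/layer = 74268.6132 s, i.e. 20.63 hours.

20.63 hours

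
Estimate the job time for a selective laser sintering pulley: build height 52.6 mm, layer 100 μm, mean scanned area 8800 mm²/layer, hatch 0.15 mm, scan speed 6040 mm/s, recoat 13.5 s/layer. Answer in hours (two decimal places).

3.39 hours

Number of layers: 52.6 / 0.1 → 526 (rounded up).
Per-layer scan distance: 8800 / 0.15 → 58666.7 mm.
Per-layer scan time = 58666.7 / 6040 = 9.713 s.
Layer cycle = 9.713 + 13.5 = 23.213 s.
526 layers × 23.213 s/layer = 12210.038 s, i.e. 3.39 hours.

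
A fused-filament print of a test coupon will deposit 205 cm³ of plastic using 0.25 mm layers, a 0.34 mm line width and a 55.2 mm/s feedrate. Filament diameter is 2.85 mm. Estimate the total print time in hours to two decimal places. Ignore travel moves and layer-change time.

Line area = 0.25 × 0.34 = 0.085 mm².
Path length: 205000 mm³ / 0.085 mm² → 2411764.7 mm.
Time extruding: 2411764.7 / 55.2 → 43691.4 s.
Converting: 43691.4 s = 12.14 hours.

12.14 hours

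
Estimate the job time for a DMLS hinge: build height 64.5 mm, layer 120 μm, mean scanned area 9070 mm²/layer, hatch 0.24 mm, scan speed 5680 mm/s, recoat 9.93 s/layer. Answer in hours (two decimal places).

Layer count = ceil(64.5 / 0.12) = 538.
Scan path per layer = 9070 / 0.24 = 37791.7 mm.
Laser time per layer: 37791.7 / 5680 → 6.6535 s.
Time per layer: 6.6535 + 9.93 → 16.5835 s.
538 layers × 16.5835 s/layer = 8921.923 s, i.e. 2.48 hours.

2.48 hours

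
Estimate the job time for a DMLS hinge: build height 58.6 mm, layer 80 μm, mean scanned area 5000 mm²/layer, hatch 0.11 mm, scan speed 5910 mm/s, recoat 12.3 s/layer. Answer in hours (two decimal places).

Layers = ⌈58.6/0.08⌉ = 733.
Hatch length per layer = 5000 / 0.11, so 45454.5 mm.
Per-layer scan time = 45454.5 / 5910, so 7.6911 s.
Time per layer: 7.6911 + 12.3 → 19.9911 s.
Total: 733 × 19.9911 s = 14653.4763 s → 4.07 hours.

4.07 hours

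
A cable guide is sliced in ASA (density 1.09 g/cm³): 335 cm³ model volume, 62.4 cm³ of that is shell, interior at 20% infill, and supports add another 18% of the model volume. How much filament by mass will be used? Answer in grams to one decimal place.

Volume inside the shell = 335 − 62.4 = 272.6 cm³.
Infill volume = 0.20 × 272.6, so 54.52 cm³.
Support: 0.18 × 335 → 60.3 cm³.
Total extruded = 62.4 + 54.52 + 60.3 = 177.22 cm³.
Mass = 177.22 × 1.09, so 193.1698 g.

193.2 g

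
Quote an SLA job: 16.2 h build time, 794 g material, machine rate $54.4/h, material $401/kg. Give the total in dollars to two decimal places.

Machine-time cost: 54.4 × 16.2 → $881.28.
Material cost: 401 × 794/1000 → $318.394.
Total = 881.28 + 318.394 = 1199.674 ≈ $1199.67.

$1199.67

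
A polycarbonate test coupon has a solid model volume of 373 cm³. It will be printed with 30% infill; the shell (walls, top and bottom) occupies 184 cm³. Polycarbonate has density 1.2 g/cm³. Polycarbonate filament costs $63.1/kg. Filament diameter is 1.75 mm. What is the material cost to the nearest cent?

Infill region = 373 − 184, so 189 cm³.
Infill volume = 0.30 × 189 = 56.7 cm³.
Deposited volume = 184 + 56.7 = 240.7 cm³.
Mass: 240.7 × 1.2 → 288.84 g.
At $63.1/kg: 288.84/1000 × 63.1 = $18.23.

$18.23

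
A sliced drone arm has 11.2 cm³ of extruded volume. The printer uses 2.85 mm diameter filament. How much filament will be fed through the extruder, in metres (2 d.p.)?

1.76 m

A = π r² = π × 1.425² = 6.3794 mm².
Length = 11.2 cm³ / 6.3794 mm² = 11200 / 6.3794 = 1755.65 mm = 1.76 m.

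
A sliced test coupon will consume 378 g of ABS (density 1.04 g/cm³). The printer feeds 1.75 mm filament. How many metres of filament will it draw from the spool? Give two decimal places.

Volume = 378 g / 1.04 g·cm⁻³ = 363.4615 cm³ = 363461.5 mm³.
Filament cross-section = π × (1.75/2)² = 2.4053 mm².
Length = 363461.5 / 2.4053 = 151108.59 mm = 151.11 m.

151.11 m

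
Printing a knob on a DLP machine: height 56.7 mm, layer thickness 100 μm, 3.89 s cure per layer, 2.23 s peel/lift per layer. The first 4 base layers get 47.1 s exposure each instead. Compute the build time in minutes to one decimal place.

60.7 minutes

Number of layers: 56.7 / 0.1 → 567 (rounded up).
Bottom layers: 4 × (47.1 + 2.23) → 197.32 s.
Regular layers = 563 × (3.89 + 2.23), so 3445.56 s.
Sum: 197.32 + 3445.56 = 3642.88 s → 60.7 minutes.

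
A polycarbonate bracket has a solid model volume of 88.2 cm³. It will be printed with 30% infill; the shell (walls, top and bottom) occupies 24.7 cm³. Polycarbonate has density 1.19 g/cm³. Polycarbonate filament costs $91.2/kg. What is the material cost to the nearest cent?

Infill region = 88.2 − 24.7 = 63.5 cm³.
Deposited infill: 0.30 × 63.5 → 19.05 cm³.
Deposited volume = 24.7 + 19.05, so 43.75 cm³.
Mass = 43.75 × 1.19, so 52.0625 g.
At $91.2/kg: 52.0625/1000 × 91.2 = $4.75.

$4.75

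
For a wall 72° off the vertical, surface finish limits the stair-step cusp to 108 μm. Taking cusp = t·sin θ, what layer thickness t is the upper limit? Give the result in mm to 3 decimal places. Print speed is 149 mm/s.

0.114 mm

t = h_c / sin θ = 0.108 / 0.9511 = 0.114 mm.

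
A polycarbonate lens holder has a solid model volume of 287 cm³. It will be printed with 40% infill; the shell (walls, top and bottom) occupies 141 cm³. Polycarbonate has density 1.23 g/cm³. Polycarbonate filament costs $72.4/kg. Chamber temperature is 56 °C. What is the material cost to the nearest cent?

$17.76

Interior volume = 287 − 141 = 146 cm³.
Deposited infill = 0.40 × 146 = 58.4 cm³.
Deposited volume = 141 + 58.4, so 199.4 cm³.
Mass = 199.4 × 1.23 = 245.262 g.
Cost = 245.262 g / 1000 × $72.4/kg = $17.76.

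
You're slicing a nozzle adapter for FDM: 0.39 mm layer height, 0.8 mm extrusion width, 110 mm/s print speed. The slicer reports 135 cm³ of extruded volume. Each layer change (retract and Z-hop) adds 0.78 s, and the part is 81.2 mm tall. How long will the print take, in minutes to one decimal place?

68.3 minutes

Bead cross-section = 0.39 × 0.8, so 0.312 mm².
Total extruded path = 135000/0.312 = 432692.3 mm.
Extrusion time: 432692.3 / 110 → 3933.6 s.
Layer count = ceil(81.2 / 0.39) = 209.
Z-hop total = 209 × 0.78, so 163.02 s.
Total = 3933.6 + 163.02 = 4096.62 s = 68.3 minutes.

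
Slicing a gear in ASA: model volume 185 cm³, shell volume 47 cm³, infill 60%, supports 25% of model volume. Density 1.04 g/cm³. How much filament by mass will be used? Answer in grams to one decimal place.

183.1 g

Infill region = 185 − 47 = 138 cm³.
Deposited infill: 0.60 × 138 → 82.8 cm³.
Support = 0.25 × 185 = 46.25 cm³.
Deposited volume = 47 + 82.8 + 46.25, so 176.05 cm³.
Mass: 176.05 × 1.04 → 183.092 g.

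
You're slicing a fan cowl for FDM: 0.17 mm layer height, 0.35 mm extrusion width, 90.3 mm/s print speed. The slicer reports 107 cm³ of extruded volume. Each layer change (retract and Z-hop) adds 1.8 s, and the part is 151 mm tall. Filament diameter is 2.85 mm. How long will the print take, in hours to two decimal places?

Bead cross-section = 0.17 × 0.35, so 0.0595 mm².
Path length: 107000 mm³ / 0.0595 mm² → 1798319.3 mm.
Extrusion time: 1798319.3 / 90.3 → 19914.9 s.
Number of layers: 151 / 0.17 → 889 (rounded up).
Layer-change overhead = 889 × 1.8, so 1600.2 s.
Total = 19914.9 + 1600.2 = 21515.1 s = 5.98 hours.

5.98 hours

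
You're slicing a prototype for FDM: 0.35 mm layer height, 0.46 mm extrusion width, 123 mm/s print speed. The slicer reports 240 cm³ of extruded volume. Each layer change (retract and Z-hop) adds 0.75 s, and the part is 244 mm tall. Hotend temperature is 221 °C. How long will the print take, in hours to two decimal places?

Extrusion cross-section = 0.35 × 0.46 = 0.161 mm².
Toolpath length = 240 cm³ / 0.161 mm² = 240000 / 0.161 = 1490683.2 mm.
Extrusion time = 1490683.2 / 123 = 12119.4 s.
Layer count = ceil(244 / 0.35) = 698.
Non-print overhead: 698 × 0.75 → 523.5 s.
Altogether 12119.4 + 523.5 = 12642.9 s, i.e. 3.51 hours.

3.51 hours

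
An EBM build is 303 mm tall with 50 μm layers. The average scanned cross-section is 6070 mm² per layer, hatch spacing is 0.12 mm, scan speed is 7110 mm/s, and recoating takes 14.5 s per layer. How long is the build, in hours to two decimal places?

Number of layers: 303 / 0.05 → 6060 (rounded up).
Per-layer scan distance: 6070 / 0.12 → 50583.3 mm.
Per-layer scan time = 50583.3 / 7110 = 7.1144 s.
Per-layer time: 7.1144 + 14.5 → 21.6144 s.
6060 layers × 21.6144 s/layer = 130983.264 s, i.e. 36.38 hours.

36.38 hours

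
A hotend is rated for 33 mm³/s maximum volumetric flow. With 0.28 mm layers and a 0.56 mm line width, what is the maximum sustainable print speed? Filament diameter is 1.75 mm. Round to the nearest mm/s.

Extrusion cross-section: 0.28 × 0.56 → 0.1568 mm².
v_max = Q/A = 33/0.1568 = 210.46 mm/s → 210 mm/s.

210 mm/s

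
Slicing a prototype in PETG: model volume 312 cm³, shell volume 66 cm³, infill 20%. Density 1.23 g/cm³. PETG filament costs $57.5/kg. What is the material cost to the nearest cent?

$8.15

Infill region = 312 − 66 = 246 cm³.
Infill deposited = 0.20 × 246 = 49.2 cm³.
Total extruded = 66 + 49.2 = 115.2 cm³.
Mass = 115.2 × 1.23, so 141.696 g.
At $57.5/kg: 141.696/1000 × 57.5 = $8.15.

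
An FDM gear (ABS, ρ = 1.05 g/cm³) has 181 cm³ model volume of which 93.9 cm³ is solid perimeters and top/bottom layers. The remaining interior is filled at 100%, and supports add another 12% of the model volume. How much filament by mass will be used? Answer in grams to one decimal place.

212.9 g

Infill region = 181 − 93.9, so 87.1 cm³.
Deposited infill = 1.00 × 87.1, so 87.1 cm³.
Support: 0.12 × 181 → 21.72 cm³.
Deposited volume = 93.9 + 87.1 + 21.72, so 202.72 cm³.
Mass: 202.72 × 1.05 → 212.856 g.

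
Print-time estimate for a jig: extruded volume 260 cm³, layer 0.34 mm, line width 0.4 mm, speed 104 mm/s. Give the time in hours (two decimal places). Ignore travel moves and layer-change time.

5.11 hours

Extrusion cross-section: 0.34 × 0.4 → 0.136 mm².
Path length: 260000 mm³ / 0.136 mm² → 1911764.7 mm.
Extrusion time = 1911764.7 / 104, so 18382.4 s.
Converting: 18382.4 s = 5.11 hours.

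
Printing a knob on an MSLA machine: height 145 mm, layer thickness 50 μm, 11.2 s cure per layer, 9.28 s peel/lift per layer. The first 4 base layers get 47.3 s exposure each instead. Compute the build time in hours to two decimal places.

16.54 hours

Number of layers: 145 / 0.05 → 2900 (rounded up).
Bottom layers = 4 × (47.3 + 9.28) = 226.32 s.
Remaining layers: 2896 × (11.2 + 9.28) → 59310.08 s.
Sum: 226.32 + 59310.08 = 59536.4 s → 16.54 hours.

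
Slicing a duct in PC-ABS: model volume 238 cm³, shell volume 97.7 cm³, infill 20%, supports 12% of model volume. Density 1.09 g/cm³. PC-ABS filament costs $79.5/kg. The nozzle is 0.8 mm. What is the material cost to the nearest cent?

Volume inside the shell = 238 − 97.7, so 140.3 cm³.
Deposited infill: 0.20 × 140.3 → 28.06 cm³.
Support = 0.12 × 238, so 28.56 cm³.
Total printed volume = 97.7 + 28.06 + 28.56 = 154.32 cm³.
Mass = 154.32 × 1.09 = 168.2088 g.
Cost = 168.2088 g / 1000 × $79.5/kg = $13.37.

$13.37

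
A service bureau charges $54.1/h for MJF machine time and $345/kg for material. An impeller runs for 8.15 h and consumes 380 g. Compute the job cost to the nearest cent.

$572.02

Machine-time cost = 54.1 × 8.15 = $440.915.
Feedstock cost = 345 × 380/1000, so $131.10.
Job cost: 440.915 + 131.10 = 572.015 ≈ $572.02.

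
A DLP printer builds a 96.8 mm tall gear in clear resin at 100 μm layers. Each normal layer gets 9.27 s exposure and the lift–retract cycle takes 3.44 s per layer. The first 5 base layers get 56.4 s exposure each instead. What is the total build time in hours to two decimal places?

3.48 hours

Layers = ⌈96.8/0.1⌉ = 968.
Bottom layers: 5 × (56.4 + 3.44) → 299.2 s.
Normal layers = 963 × (9.27 + 3.44), so 12239.73 s.
Total = 299.2 + 12239.73 = 12538.93 s = 3.48 hours.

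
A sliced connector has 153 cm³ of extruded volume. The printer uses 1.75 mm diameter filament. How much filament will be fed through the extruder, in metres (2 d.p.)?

Cross-section of 1.75 mm filament: π·(1.75/2)² = 2.4053 mm².
Length = 153 cm³ / 2.4053 mm² = 153000 / 2.4053 = 63609.53 mm = 63.61 m.

63.61 m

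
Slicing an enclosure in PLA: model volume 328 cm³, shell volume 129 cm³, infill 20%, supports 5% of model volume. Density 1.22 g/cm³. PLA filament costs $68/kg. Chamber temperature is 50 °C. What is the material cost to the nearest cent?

Interior volume = 328 − 129, so 199 cm³.
Infill deposited = 0.20 × 199, so 39.8 cm³.
Support: 0.05 × 328 → 16.4 cm³.
Total printed volume = 129 + 39.8 + 16.4 = 185.2 cm³.
Mass = 185.2 × 1.22 = 225.944 g.
Cost = 225.944 g / 1000 × $68/kg = $15.36.

$15.36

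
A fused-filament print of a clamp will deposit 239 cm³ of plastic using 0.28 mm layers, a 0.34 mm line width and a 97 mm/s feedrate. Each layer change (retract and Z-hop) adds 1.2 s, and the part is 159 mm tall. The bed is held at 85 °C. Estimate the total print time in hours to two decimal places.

Bead cross-section: 0.28 × 0.34 → 0.0952 mm².
Path length: 239000 mm³ / 0.0952 mm² → 2510504.2 mm.
Print-move time = 2510504.2 / 97 = 25881.5 s.
Layer count = ceil(159 / 0.28) = 568.
Layer-change overhead = 568 × 1.2, so 681.6 s.
Altogether 25881.5 + 681.6 = 26563.1 s, i.e. 7.38 hours.

7.38 hours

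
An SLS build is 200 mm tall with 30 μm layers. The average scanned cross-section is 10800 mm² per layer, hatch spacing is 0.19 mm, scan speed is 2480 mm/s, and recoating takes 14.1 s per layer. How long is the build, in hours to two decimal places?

Number of layers: 200 / 0.03 → 6667 (rounded up).
Per-layer scan distance = 10800 / 0.19, so 56842.1 mm.
Per-layer scan time = 56842.1 / 2480 = 22.9202 s.
Layer cycle: 22.9202 + 14.1 → 37.0202 s.
Build time = 6667 × 37.0202 = 246813.6734 s = 68.56 hours.

68.56 hours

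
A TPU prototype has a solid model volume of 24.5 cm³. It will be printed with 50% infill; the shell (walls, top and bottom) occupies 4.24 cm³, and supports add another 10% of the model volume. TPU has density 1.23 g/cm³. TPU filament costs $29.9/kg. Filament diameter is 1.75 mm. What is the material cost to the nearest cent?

Volume inside the shell = 24.5 − 4.24 = 20.26 cm³.
Deposited infill: 0.50 × 20.26 → 10.13 cm³.
Support = 0.10 × 24.5, so 2.45 cm³.
Total printed volume: 4.24 + 10.13 + 2.45 → 16.82 cm³.
Mass: 16.82 × 1.23 → 20.6886 g.
At $29.9/kg: 20.6886/1000 × 29.9 = $0.62.

$0.62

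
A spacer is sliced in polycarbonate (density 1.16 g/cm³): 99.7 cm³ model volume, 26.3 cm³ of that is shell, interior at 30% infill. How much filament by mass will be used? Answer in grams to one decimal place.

56.1 g

Volume inside the shell = 99.7 − 26.3 = 73.4 cm³.
Deposited infill = 0.30 × 73.4, so 22.02 cm³.
Deposited volume = 26.3 + 22.02, so 48.32 cm³.
Mass = 48.32 × 1.16 = 56.0512 g.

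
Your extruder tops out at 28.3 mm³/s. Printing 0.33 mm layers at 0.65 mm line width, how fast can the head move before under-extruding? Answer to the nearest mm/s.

A = 0.33 × 0.65 = 0.2145 mm².
v_max = Q/A = 28.3/0.2145 = 131.93 mm/s → 132 mm/s.

132 mm/s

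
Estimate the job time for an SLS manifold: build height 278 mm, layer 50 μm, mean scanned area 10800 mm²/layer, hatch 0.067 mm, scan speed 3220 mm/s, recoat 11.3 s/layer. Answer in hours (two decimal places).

Number of layers: 278 / 0.05 → 5560 (rounded up).
Per-layer scan distance: 10800 / 0.067 → 161194 mm.
Per-layer scan time = 161194 / 3220, so 50.0602 s.
Layer cycle = 50.0602 + 11.3, so 61.3602 s.
Total: 5560 × 61.3602 s = 341162.712 s → 94.77 hours.

94.77 hours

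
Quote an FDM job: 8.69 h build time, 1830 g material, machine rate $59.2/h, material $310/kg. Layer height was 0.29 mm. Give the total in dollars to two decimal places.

Machine cost = 59.2 × 8.69, so $514.448.
Material charge = 310 × 1830/1000, so $567.30.
Job cost: 514.448 + 567.30 = 1081.748 ≈ $1081.75.

$1081.75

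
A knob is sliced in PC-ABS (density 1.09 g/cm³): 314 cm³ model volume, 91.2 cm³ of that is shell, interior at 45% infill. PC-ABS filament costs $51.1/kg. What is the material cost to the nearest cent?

Volume inside the shell: 314 − 91.2 → 222.8 cm³.
Infill volume = 0.45 × 222.8, so 100.26 cm³.
Total extruded = 91.2 + 100.26, so 191.46 cm³.
Mass = 191.46 × 1.09, so 208.6914 g.
At $51.1/kg: 208.6914/1000 × 51.1 = $10.66.

$10.66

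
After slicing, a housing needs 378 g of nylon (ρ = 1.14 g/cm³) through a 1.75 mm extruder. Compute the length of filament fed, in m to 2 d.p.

Volume = 378 g / 1.14 g·cm⁻³ = 331.5789 cm³ = 331578.9 mm³.
Cross-section of 1.75 mm filament: π·(1.75/2)² = 2.4053 mm².
Length = 331578.9 / 2.4053 = 137853.45 mm = 137.85 m.

137.85 m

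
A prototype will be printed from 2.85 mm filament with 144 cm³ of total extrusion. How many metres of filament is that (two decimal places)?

Filament cross-section = π × (2.85/2)² = 6.3794 mm².
L = 144000 mm³ / 6.3794 mm² = 22572.66 mm, i.e. 22.57 m.

22.57 m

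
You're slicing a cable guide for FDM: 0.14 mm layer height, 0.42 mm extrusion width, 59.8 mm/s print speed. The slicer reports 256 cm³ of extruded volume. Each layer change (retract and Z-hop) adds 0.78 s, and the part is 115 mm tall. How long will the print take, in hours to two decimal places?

Bead cross-section = 0.14 × 0.42, so 0.0588 mm².
Toolpath length = 256 cm³ / 0.0588 mm² = 256000 / 0.0588 = 4353741.5 mm.
Print-move time = 4353741.5 / 59.8, so 72805 s.
Layers = ⌈115/0.14⌉ = 822.
Z-hop total: 822 × 0.78 → 641.16 s.
Total = 72805 + 641.16 = 73446.16 s = 20.40 hours.

20.40 hours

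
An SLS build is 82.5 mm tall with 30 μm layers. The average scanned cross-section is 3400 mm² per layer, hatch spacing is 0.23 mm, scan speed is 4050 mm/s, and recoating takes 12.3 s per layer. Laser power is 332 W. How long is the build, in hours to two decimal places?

12.18 hours

Layer count = ceil(82.5 / 0.03) = 2750.
Scan path per layer: 3400 / 0.23 → 14782.6 mm.
Laser time per layer = 14782.6 / 4050 = 3.65 s.
Layer cycle = 3.65 + 12.3, so 15.95 s.
Build time = 2750 × 15.95 = 43862.5 s = 12.18 hours.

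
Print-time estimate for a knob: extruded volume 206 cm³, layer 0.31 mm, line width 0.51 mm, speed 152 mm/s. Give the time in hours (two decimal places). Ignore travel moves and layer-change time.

2.38 hours

Bead cross-section = 0.31 × 0.51 = 0.1581 mm².
Toolpath length = 206 cm³ / 0.1581 mm² = 206000 / 0.1581 = 1302972.8 mm.
Extrusion time = 1302972.8 / 152 = 8572.2 s.
In the requested units: 8572.2 s = 2.38 hours.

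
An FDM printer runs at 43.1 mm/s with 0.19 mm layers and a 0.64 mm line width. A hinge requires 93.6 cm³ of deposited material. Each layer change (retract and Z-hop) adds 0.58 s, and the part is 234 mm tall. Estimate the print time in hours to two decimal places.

Bead cross-section = 0.19 × 0.64, so 0.1216 mm².
Toolpath length = 93.6 cm³ / 0.1216 mm² = 93600 / 0.1216 = 769736.8 mm.
Print-move time: 769736.8 / 43.1 → 17859.3 s.
Number of layers: 234 / 0.19 → 1232 (rounded up).
Non-print overhead: 1232 × 0.58 → 714.56 s.
Altogether 17859.3 + 714.56 = 18573.86 s, i.e. 5.16 hours.

5.16 hours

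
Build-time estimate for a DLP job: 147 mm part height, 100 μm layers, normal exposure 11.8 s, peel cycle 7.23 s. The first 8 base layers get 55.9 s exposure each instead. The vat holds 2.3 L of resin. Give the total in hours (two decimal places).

Number of layers: 147 / 0.1 → 1470 (rounded up).
Bottom layers: 8 × (55.9 + 7.23) → 505.04 s.
Regular layers = 1462 × (11.8 + 7.23), so 27821.86 s.
Sum: 505.04 + 27821.86 = 28326.9 s → 7.87 hours.

7.87 hours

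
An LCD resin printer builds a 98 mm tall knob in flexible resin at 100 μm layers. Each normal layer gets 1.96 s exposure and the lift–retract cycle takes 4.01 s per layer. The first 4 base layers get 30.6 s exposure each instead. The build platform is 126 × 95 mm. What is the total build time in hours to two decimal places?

1.66 hours

Layer count = ceil(98 / 0.1) = 980.
Bottom layers = 4 × (30.6 + 4.01) = 138.44 s.
Remaining layers = 976 × (1.96 + 4.01) = 5826.72 s.
Sum: 138.44 + 5826.72 = 5965.16 s → 1.66 hours.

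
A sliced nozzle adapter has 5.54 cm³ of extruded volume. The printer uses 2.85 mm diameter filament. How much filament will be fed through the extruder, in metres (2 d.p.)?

A = π r² = π × 1.425² = 6.3794 mm².
Length = 5.54 cm³ / 6.3794 mm² = 5540 / 6.3794 = 868.42 mm = 0.87 m.

0.87 m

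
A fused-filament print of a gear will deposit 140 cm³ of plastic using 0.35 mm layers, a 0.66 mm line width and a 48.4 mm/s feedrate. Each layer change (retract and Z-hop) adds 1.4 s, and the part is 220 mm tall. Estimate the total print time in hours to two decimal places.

3.72 hours

Extrusion cross-section: 0.35 × 0.66 → 0.231 mm².
Total extruded path = 140000/0.231 = 606060.6 mm.
Print-move time = 606060.6 / 48.4 = 12521.9 s.
Layer count = ceil(220 / 0.35) = 629.
Non-print overhead = 629 × 1.4, so 880.6 s.
Altogether 12521.9 + 880.6 = 13402.5 s, i.e. 3.72 hours.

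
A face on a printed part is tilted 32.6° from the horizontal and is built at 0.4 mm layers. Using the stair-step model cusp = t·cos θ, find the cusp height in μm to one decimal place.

Cusp = layer height × cos(32.6°) = 0.4 × 0.8425 = 0.337 mm = 337.0 μm.

337.0 μm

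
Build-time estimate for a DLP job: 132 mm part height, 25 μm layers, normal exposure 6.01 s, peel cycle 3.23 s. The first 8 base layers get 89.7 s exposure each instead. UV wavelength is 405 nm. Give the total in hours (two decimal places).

13.74 hours

Layers = ⌈132/0.025⌉ = 5280.
Burn-in layers: 8 × (89.7 + 3.23) → 743.44 s.
Remaining layers = 5272 × (6.01 + 3.23) = 48713.28 s.
Sum: 743.44 + 48713.28 = 49456.72 s → 13.74 hours.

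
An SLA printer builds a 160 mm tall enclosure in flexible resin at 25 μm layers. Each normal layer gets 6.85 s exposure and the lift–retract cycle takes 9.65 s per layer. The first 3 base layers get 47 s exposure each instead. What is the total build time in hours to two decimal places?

29.37 hours

Layer count = ceil(160 / 0.025) = 6400.
Bottom layers: 3 × (47 + 9.65) → 169.95 s.
Normal layers: 6397 × (6.85 + 9.65) → 105550.5 s.
Total = 169.95 + 105550.5 = 105720.45 s = 29.37 hours.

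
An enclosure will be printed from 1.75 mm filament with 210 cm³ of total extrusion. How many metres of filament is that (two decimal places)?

87.31 m

A = π r² = π × 0.875² = 2.4053 mm².
Length = 210 cm³ / 2.4053 mm² = 210000 / 2.4053 = 87307.2 mm = 87.31 m.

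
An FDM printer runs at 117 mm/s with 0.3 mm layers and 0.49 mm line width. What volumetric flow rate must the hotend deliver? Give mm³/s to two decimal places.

17.20

Extrusion cross-section = 0.3 × 0.49, so 0.147 mm².
Volumetric flow = 117 × 0.147 = 17.20 mm³/s.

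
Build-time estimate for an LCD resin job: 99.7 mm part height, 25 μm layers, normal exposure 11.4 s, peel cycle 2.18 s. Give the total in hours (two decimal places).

15.04 hours

Number of layers: 99.7 / 0.025 → 3988 (rounded up).
Cycle time: 11.4 + 2.18 → 13.58 s.
Build time: 3988 × 13.58 s = 54157.04 s, i.e. 15.04 hours.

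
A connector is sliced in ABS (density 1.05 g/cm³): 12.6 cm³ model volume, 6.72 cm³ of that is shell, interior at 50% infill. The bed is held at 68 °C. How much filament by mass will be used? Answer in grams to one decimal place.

Infill region = 12.6 − 6.72, so 5.88 cm³.
Infill volume = 0.50 × 5.88 = 2.94 cm³.
Deposited volume = 6.72 + 2.94, so 9.66 cm³.
Mass = 9.66 × 1.05 = 10.143 g.

10.1 g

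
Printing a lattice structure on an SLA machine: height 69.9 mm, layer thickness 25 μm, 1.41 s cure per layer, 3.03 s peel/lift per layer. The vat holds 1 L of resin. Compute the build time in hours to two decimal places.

Number of layers: 69.9 / 0.025 → 2796 (rounded up).
Each layer takes = 1.41 + 3.03, so 4.44 s.
Total = 2796 × 4.44 = 12414.24 s = 3.45 hours.

3.45 hours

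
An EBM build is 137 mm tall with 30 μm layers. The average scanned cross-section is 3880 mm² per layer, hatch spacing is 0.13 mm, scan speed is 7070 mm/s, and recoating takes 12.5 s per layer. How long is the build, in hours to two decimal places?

21.21 hours

Layers = ⌈137/0.03⌉ = 4567.
Per-layer scan distance: 3880 / 0.13 → 29846.2 mm.
Per-layer scan time = 29846.2 / 7070, so 4.2215 s.
Per-layer time: 4.2215 + 12.5 → 16.7215 s.
Total: 4567 × 16.7215 s = 76367.0905 s → 21.21 hours.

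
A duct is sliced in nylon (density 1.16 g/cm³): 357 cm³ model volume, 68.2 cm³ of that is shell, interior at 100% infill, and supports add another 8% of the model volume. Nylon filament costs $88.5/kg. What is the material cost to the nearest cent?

$39.58

Interior volume = 357 − 68.2 = 288.8 cm³.
Infill volume = 1.00 × 288.8, so 288.8 cm³.
Support = 0.08 × 357, so 28.56 cm³.
Total extruded = 68.2 + 288.8 + 28.56 = 385.56 cm³.
Mass: 385.56 × 1.16 → 447.2496 g.
At $88.5/kg: 447.2496/1000 × 88.5 = $39.58.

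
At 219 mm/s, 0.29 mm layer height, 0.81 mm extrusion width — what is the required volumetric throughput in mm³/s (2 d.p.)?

51.44

Bead cross-section = 0.29 × 0.81 = 0.2349 mm².
Q = v·A = 219 × 0.2349 = 51.44 mm³/s.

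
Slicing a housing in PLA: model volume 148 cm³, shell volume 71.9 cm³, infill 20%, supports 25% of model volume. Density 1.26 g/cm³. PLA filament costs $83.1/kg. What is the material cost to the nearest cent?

Infill region = 148 − 71.9, so 76.1 cm³.
Infill volume = 0.20 × 76.1, so 15.22 cm³.
Support = 0.25 × 148, so 37 cm³.
Total extruded: 71.9 + 15.22 + 37 → 124.12 cm³.
Mass = 124.12 × 1.26 = 156.3912 g.
Cost = 156.3912 g / 1000 × $83.1/kg = $13.00.

$13.00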